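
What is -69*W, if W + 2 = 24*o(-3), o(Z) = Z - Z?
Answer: 138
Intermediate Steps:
o(Z) = 0
W = -2 (W = -2 + 24*0 = -2 + 0 = -2)
-69*W = -69*(-2) = 138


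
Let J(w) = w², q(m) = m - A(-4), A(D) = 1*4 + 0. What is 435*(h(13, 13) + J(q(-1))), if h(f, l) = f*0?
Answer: 10875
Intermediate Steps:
A(D) = 4 (A(D) = 4 + 0 = 4)
q(m) = -4 + m (q(m) = m - 1*4 = m - 4 = -4 + m)
h(f, l) = 0
435*(h(13, 13) + J(q(-1))) = 435*(0 + (-4 - 1)²) = 435*(0 + (-5)²) = 435*(0 + 25) = 435*25 = 10875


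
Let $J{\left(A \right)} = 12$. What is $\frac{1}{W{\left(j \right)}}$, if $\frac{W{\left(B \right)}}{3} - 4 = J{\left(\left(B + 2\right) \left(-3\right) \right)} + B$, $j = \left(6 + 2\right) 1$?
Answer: $\frac{1}{72} \approx 0.013889$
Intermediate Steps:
$j = 8$ ($j = 8 \cdot 1 = 8$)
$W{\left(B \right)} = 48 + 3 B$ ($W{\left(B \right)} = 12 + 3 \left(12 + B\right) = 12 + \left(36 + 3 B\right) = 48 + 3 B$)
$\frac{1}{W{\left(j \right)}} = \frac{1}{48 + 3 \cdot 8} = \frac{1}{48 + 24} = \frac{1}{72}$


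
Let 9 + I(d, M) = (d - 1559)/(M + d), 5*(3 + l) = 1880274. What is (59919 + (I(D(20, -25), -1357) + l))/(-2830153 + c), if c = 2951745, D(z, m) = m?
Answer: 1506251979/420100360 ≈ 3.5855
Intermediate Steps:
l = 1880259/5 (l = -3 + (⅕)*1880274 = -3 + 1880274/5 = 1880259/5 ≈ 3.7605e+5)
I(d, M) = -9 + (-1559 + d)/(M + d) (I(d, M) = -9 + (d - 1559)/(M + d) = -9 + (-1559 + d)/(M + d))
(59919 + (I(D(20, -25), -1357) + l))/(-2830153 + c) = (59919 + ((-1559 - 9*(-1357) - 8*(-25))/(-1357 - 25) + 1880259/5))/(-2830153 + 2951745) = (59919 + ((-1559 + 12213 + 200)/(-1382) + 1880259/5))/121592 = (59919 + (-1/1382*10854 + 1880259/5))*(1/121592) = (59919 + (-5427/691 + 1880259/5))*(1/121592) = (59919 + 1299231834/3455)*(1/121592) = (1506251979/3455)*(1/121592) = 1506251979/420100360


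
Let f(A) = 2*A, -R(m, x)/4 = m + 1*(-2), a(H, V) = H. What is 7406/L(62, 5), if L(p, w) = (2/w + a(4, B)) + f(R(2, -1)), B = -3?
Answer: 18515/11 ≈ 1683.2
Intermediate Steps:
R(m, x) = 8 - 4*m (R(m, x) = -4*(m + 1*(-2)) = -4*(m - 2) = -4*(-2 + m) = 8 - 4*m)
L(p, w) = 4 + 2/w (L(p, w) = (2/w + 4) + 2*(8 - 4*2) = (4 + 2/w) + 2*(8 - 8) = (4 + 2/w) + 2*0 = (4 + 2/w) + 0 = 4 + 2/w)
7406/L(62, 5) = 7406/(4 + 2/5) = 7406/(4 + 2*(⅕)) = 7406/(4 + ⅖) = 7406/(22/5) = 7406*(5/22) = 18515/11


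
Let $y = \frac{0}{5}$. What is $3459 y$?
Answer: $0$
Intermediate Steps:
$y = 0$ ($y = 0 \cdot \frac{1}{5} = 0$)
$3459 y = 3459 \cdot 0 = 0$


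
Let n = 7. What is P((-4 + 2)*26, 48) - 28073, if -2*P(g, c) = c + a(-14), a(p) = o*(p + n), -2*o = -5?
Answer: -112353/4 ≈ -28088.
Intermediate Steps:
o = 5/2 (o = -½*(-5) = 5/2 ≈ 2.5000)
a(p) = 35/2 + 5*p/2 (a(p) = 5*(p + 7)/2 = 5*(7 + p)/2 = 35/2 + 5*p/2)
P(g, c) = 35/4 - c/2 (P(g, c) = -(c + (35/2 + (5/2)*(-14)))/2 = -(c + (35/2 - 35))/2 = -(c - 35/2)/2 = -(-35/2 + c)/2 = 35/4 - c/2)
P((-4 + 2)*26, 48) - 28073 = (35/4 - ½*48) - 28073 = (35/4 - 24) - 28073 = -61/4 - 28073 = -112353/4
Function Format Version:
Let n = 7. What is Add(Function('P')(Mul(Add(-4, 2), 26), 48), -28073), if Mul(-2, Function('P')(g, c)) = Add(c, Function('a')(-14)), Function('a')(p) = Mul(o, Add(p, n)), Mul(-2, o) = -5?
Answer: Rational(-112353, 4) ≈ -28088.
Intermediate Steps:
o = Rational(5, 2) (o = Mul(Rational(-1, 2), -5) = Rational(5, 2) ≈ 2.5000)
Function('a')(p) = Add(Rational(35, 2), Mul(Rational(5, 2), p)) (Function('a')(p) = Mul(Rational(5, 2), Add(p, 7)) = Mul(Rational(5, 2), Add(7, p)) = Add(Rational(35, 2), Mul(Rational(5, 2), p)))
Function('P')(g, c) = Add(Rational(35, 4), Mul(Rational(-1, 2), c)) (Function('P')(g, c) = Mul(Rational(-1, 2), Add(c, Add(Rational(35, 2), Mul(Rational(5, 2), -14)))) = Mul(Rational(-1, 2), Add(c, Add(Rational(35, 2), -35))) = Mul(Rational(-1, 2), Add(c, Rational(-35, 2))) = Mul(Rational(-1, 2), Add(Rational(-35, 2), c)) = Add(Rational(35, 4), Mul(Rational(-1, 2), c)))
Add(Function('P')(Mul(Add(-4, 2), 26), 48), -28073) = Add(Add(Rational(35, 4), Mul(Rational(-1, 2), 48)), -28073) = Add(Add(Rational(35, 4), -24), -28073) = Add(Rational(-61, 4), -28073) = Rational(-112353, 4)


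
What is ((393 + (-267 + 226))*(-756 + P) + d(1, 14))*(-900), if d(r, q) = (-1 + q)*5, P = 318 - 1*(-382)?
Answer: 17682300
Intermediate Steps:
P = 700 (P = 318 + 382 = 700)
d(r, q) = -5 + 5*q
((393 + (-267 + 226))*(-756 + P) + d(1, 14))*(-900) = ((393 + (-267 + 226))*(-756 + 700) + (-5 + 5*14))*(-900) = ((393 - 41)*(-56) + (-5 + 70))*(-900) = (352*(-56) + 65)*(-900) = (-19712 + 65)*(-900) = -19647*(-900) = 17682300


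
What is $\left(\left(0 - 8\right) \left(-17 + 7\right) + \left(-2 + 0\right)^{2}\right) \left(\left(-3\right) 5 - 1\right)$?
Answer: $-1344$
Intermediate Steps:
$\left(\left(0 - 8\right) \left(-17 + 7\right) + \left(-2 + 0\right)^{2}\right) \left(\left(-3\right) 5 - 1\right) = \left(\left(-8\right) \left(-10\right) + \left(-2\right)^{2}\right) \left(-15 - 1\right) = \left(80 + 4\right) \left(-16\right) = 84 \left(-16\right) = -1344$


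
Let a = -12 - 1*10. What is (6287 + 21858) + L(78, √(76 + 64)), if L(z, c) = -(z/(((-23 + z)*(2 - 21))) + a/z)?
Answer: 1147064012/40755 ≈ 28145.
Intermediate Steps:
a = -22 (a = -12 - 10 = -22)
L(z, c) = 22/z - z/(437 - 19*z) (L(z, c) = -(z/(((-23 + z)*(2 - 21))) - 22/z) = -(z/(((-23 + z)*(-19))) - 22/z) = -(z/(437 - 19*z) - 22/z) = -(-22/z + z/(437 - 19*z)) = 22/z - z/(437 - 19*z))
(6287 + 21858) + L(78, √(76 + 64)) = (6287 + 21858) + (1/19)*(-9614 + 78² + 418*78)/(78*(-23 + 78)) = 28145 + (1/19)*(1/78)*(-9614 + 6084 + 32604)/55 = 28145 + (1/19)*(1/78)*(1/55)*29074 = 28145 + 14537/40755 = 1147064012/40755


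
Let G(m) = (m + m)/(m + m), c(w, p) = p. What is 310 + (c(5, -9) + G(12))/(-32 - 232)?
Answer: 10231/33 ≈ 310.03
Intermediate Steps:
G(m) = 1 (G(m) = (2*m)/((2*m)) = (2*m)*(1/(2*m)) = 1)
310 + (c(5, -9) + G(12))/(-32 - 232) = 310 + (-9 + 1)/(-32 - 232) = 310 - 8/(-264) = 310 - 8*(-1/264) = 310 + 1/33 = 10231/33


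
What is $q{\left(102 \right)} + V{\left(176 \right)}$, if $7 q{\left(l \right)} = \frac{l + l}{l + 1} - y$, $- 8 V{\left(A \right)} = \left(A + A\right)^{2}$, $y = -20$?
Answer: $- \frac{11164584}{721} \approx -15485.0$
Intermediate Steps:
$V{\left(A \right)} = - \frac{A^{2}}{2}$ ($V{\left(A \right)} = - \frac{\left(A + A\right)^{2}}{8} = - \frac{\left(2 A\right)^{2}}{8} = - \frac{4 A^{2}}{8} = - \frac{A^{2}}{2}$)
$q{\left(l \right)} = \frac{20}{7} + \frac{2 l}{7 \left(1 + l\right)}$ ($q{\left(l \right)} = \frac{\frac{l + l}{l + 1} - -20}{7} = \frac{\frac{2 l}{1 + l} + 20}{7} = \frac{20 + \frac{2 l}{1 + l}}{7} = \frac{20}{7} + \frac{2 l}{7 \left(1 + l\right)}$)
$q{\left(102 \right)} + V{\left(176 \right)} = \frac{2 \left(10 + 11 \cdot 102\right)}{7 \left(1 + 102\right)} - \frac{176^{2}}{2} = \frac{2 \left(10 + 1122\right)}{7 \cdot 103} - 15488 = \frac{2}{7} \cdot \frac{1}{103} \cdot 1132 - 15488 = \frac{2264}{721} - 15488 = - \frac{11164584}{721}$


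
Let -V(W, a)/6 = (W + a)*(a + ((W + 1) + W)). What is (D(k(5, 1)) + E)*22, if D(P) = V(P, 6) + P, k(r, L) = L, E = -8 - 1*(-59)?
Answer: -7172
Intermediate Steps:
V(W, a) = -6*(W + a)*(1 + a + 2*W) (V(W, a) = -6*(W + a)*(a + ((W + 1) + W)) = -6*(W + a)*(a + ((1 + W) + W)) = -6*(W + a)*(a + (1 + 2*W)) = -6*(W + a)*(1 + a + 2*W))
E = 51 (E = -8 + 59 = 51)
D(P) = -252 - 113*P - 12*P**2 (D(P) = (-12*P**2 - 6*P - 6*6 - 6*6**2 - 18*P*6) + P = (-12*P**2 - 6*P - 36 - 6*36 - 108*P) + P = (-12*P**2 - 6*P - 36 - 216 - 108*P) + P = (-252 - 114*P - 12*P**2) + P = -252 - 113*P - 12*P**2)
(D(k(5, 1)) + E)*22 = ((-252 - 113*1 - 12*1**2) + 51)*22 = ((-252 - 113 - 12*1) + 51)*22 = ((-252 - 113 - 12) + 51)*22 = (-377 + 51)*22 = -326*22 = -7172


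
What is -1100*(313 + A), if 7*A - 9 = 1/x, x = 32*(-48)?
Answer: -929279725/2688 ≈ -3.4571e+5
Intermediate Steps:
x = -1536
A = 13823/10752 (A = 9/7 + (⅐)/(-1536) = 9/7 + (⅐)*(-1/1536) = 9/7 - 1/10752 = 13823/10752 ≈ 1.2856)
-1100*(313 + A) = -1100*(313 + 13823/10752) = -1100*3379199/10752 = -929279725/2688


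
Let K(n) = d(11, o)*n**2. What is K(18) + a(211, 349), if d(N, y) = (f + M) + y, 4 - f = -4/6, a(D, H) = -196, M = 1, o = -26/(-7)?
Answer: 19904/7 ≈ 2843.4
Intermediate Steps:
o = 26/7 (o = -26*(-1/7) = 26/7 ≈ 3.7143)
f = 14/3 (f = 4 - (-4)/6 = 4 - 1*(-2/3) = 4 + 2/3 = 14/3 ≈ 4.6667)
d(N, y) = 17/3 + y (d(N, y) = (14/3 + 1) + y = 17/3 + y)
K(n) = 197*n**2/21 (K(n) = (17/3 + 26/7)*n**2 = 197*n**2/21)
K(18) + a(211, 349) = (197/21)*18**2 - 196 = (197/21)*324 - 196 = 21276/7 - 196 = 19904/7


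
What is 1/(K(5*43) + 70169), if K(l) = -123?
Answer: 1/70046 ≈ 1.4276e-5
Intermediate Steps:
1/(K(5*43) + 70169) = 1/(-123 + 70169) = 1/70046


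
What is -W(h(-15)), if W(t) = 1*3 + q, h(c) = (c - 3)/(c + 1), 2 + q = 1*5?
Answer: -6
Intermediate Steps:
q = 3 (q = -2 + 1*5 = -2 + 5 = 3)
h(c) = (-3 + c)/(1 + c)
W(t) = 6 (W(t) = 1*3 + 3 = 3 + 3 = 6)
-W(h(-15)) = -1*6 = -6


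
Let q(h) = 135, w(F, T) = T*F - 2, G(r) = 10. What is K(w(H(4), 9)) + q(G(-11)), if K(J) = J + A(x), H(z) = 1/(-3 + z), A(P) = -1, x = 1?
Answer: 141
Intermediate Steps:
w(F, T) = -2 + F*T (w(F, T) = F*T - 2 = -2 + F*T)
K(J) = -1 + J (K(J) = J - 1 = -1 + J)
K(w(H(4), 9)) + q(G(-11)) = (-1 + (-2 + 9/(-3 + 4))) + 135 = (-1 + (-2 + 9/1)) + 135 = (-1 + (-2 + 1*9)) + 135 = (-1 + (-2 + 9)) + 135 = (-1 + 7) + 135 = 6 + 135 = 141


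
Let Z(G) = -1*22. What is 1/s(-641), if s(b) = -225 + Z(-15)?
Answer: -1/247 ≈ -0.0040486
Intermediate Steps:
Z(G) = -22
s(b) = -247 (s(b) = -225 - 22 = -247)
1/s(-641) = 1/(-247) = -1/247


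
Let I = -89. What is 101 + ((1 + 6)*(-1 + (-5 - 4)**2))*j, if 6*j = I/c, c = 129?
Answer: 14167/387 ≈ 36.607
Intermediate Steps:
j = -89/774 (j = (-89/129)/6 = (-89*1/129)/6 = (1/6)*(-89/129) = -89/774 ≈ -0.11499)
101 + ((1 + 6)*(-1 + (-5 - 4)**2))*j = 101 + ((1 + 6)*(-1 + (-5 - 4)**2))*(-89/774) = 101 + (7*(-1 + (-9)**2))*(-89/774) = 101 + (7*(-1 + 81))*(-89/774) = 101 + (7*80)*(-89/774) = 101 + 560*(-89/774) = 101 - 24920/387 = 14167/387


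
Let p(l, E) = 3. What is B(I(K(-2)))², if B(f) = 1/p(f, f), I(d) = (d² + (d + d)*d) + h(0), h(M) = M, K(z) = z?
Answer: ⅑ ≈ 0.11111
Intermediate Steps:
I(d) = 3*d² (I(d) = (d² + (d + d)*d) + 0 = (d² + (2*d)*d) + 0 = (d² + 2*d²) + 0 = 3*d² + 0 = 3*d²)
B(f) = ⅓ (B(f) = 1/3 = ⅓)
B(I(K(-2)))² = (⅓)² = ⅑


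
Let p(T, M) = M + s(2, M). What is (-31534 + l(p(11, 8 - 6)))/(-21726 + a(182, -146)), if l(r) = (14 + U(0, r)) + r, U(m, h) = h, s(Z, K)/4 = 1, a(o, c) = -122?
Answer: 7877/5462 ≈ 1.4421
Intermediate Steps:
s(Z, K) = 4 (s(Z, K) = 4*1 = 4)
p(T, M) = 4 + M (p(T, M) = M + 4 = 4 + M)
l(r) = 14 + 2*r (l(r) = (14 + r) + r = 14 + 2*r)
(-31534 + l(p(11, 8 - 6)))/(-21726 + a(182, -146)) = (-31534 + (14 + 2*(4 + (8 - 6))))/(-21726 - 122) = (-31534 + (14 + 2*(4 + 2)))/(-21848) = (-31534 + (14 + 2*6))*(-1/21848) = (-31534 + (14 + 12))*(-1/21848) = (-31534 + 26)*(-1/21848) = -31508*(-1/21848) = 7877/5462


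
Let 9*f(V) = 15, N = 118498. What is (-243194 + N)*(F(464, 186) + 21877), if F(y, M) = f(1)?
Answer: -8184546656/3 ≈ -2.7282e+9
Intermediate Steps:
f(V) = 5/3 (f(V) = (⅑)*15 = 5/3)
F(y, M) = 5/3
(-243194 + N)*(F(464, 186) + 21877) = (-243194 + 118498)*(5/3 + 21877) = -124696*65636/3 = -8184546656/3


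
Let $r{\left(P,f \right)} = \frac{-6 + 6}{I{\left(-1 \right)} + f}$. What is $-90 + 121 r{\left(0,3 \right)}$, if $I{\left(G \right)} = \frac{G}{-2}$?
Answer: $-90$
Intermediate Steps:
$I{\left(G \right)} = - \frac{G}{2}$ ($I{\left(G \right)} = G \left(- \frac{1}{2}\right) = - \frac{G}{2}$)
$r{\left(P,f \right)} = 0$ ($r{\left(P,f \right)} = \frac{-6 + 6}{\left(- \frac{1}{2}\right) \left(-1\right) + f} = \frac{0}{\frac{1}{2} + f} = 0$)
$-90 + 121 r{\left(0,3 \right)} = -90 + 121 \cdot 0 = -90 + 0 = -90$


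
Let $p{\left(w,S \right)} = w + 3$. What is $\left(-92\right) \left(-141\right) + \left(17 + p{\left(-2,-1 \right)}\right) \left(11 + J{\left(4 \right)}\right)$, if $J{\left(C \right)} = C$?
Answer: $13242$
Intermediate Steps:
$p{\left(w,S \right)} = 3 + w$
$\left(-92\right) \left(-141\right) + \left(17 + p{\left(-2,-1 \right)}\right) \left(11 + J{\left(4 \right)}\right) = \left(-92\right) \left(-141\right) + \left(17 + \left(3 - 2\right)\right) \left(11 + 4\right) = 12972 + \left(17 + 1\right) 15 = 12972 + 18 \cdot 15 = 12972 + 270 = 13242$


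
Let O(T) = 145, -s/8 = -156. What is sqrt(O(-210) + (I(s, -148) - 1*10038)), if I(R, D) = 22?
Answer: I*sqrt(9871) ≈ 99.353*I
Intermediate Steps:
s = 1248 (s = -8*(-156) = 1248)
sqrt(O(-210) + (I(s, -148) - 1*10038)) = sqrt(145 + (22 - 1*10038)) = sqrt(145 + (22 - 10038)) = sqrt(145 - 10016) = sqrt(-9871) = I*sqrt(9871)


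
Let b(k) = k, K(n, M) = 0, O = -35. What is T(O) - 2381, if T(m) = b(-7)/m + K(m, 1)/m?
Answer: -11904/5 ≈ -2380.8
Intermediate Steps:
T(m) = -7/m (T(m) = -7/m + 0/m = -7/m + 0 = -7/m)
T(O) - 2381 = -7/(-35) - 2381 = -7*(-1/35) - 2381 = 1/5 - 2381 = -11904/5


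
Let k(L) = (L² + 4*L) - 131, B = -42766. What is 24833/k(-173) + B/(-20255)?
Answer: 1747739611/589542030 ≈ 2.9646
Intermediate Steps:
k(L) = -131 + L² + 4*L
24833/k(-173) + B/(-20255) = 24833/(-131 + (-173)² + 4*(-173)) - 42766/(-20255) = 24833/(-131 + 29929 - 692) - 42766*(-1/20255) = 24833/29106 + 42766/20255 = 1747739611/589542030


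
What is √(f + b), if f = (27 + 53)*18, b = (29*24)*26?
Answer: 4*√1221 ≈ 139.77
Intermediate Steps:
b = 18096 (b = 696*26 = 18096)
f = 1440 (f = 80*18 = 1440)
√(f + b) = √(1440 + 18096) = √19536 = 4*√1221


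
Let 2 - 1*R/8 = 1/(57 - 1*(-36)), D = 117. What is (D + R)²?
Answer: 152794321/8649 ≈ 17666.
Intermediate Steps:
R = 1480/93 (R = 16 - 8/(57 - 1*(-36)) = 16 - 8/(57 + 36) = 16 - 8/93 = 1480/93 ≈ 15.914)
(D + R)² = (117 + 1480/93)² = (12361/93)² = 152794321/8649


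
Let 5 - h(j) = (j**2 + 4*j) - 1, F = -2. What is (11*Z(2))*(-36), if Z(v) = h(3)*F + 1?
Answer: -12276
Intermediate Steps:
h(j) = 6 - j**2 - 4*j (h(j) = 5 - ((j**2 + 4*j) - 1) = 5 - (-1 + j**2 + 4*j) = 5 + (1 - j**2 - 4*j) = 6 - j**2 - 4*j)
Z(v) = 31 (Z(v) = (6 - 1*3**2 - 4*3)*(-2) + 1 = (6 - 1*9 - 12)*(-2) + 1 = (6 - 9 - 12)*(-2) + 1 = -15*(-2) + 1 = 30 + 1 = 31)
(11*Z(2))*(-36) = (11*31)*(-36) = 341*(-36) = -12276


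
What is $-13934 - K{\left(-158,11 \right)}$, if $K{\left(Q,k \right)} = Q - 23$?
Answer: $-13753$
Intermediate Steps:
$K{\left(Q,k \right)} = -23 + Q$
$-13934 - K{\left(-158,11 \right)} = -13934 - \left(-23 - 158\right) = -13934 - -181 = -13934 + 181 = -13753$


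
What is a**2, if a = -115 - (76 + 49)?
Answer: 57600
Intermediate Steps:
a = -240 (a = -115 - 1*125 = -115 - 125 = -240)
a**2 = (-240)**2 = 57600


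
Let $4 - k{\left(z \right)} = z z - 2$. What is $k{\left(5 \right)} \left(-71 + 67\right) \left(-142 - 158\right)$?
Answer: $-22800$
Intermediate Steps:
$k{\left(z \right)} = 6 - z^{2}$ ($k{\left(z \right)} = 4 - \left(z z - 2\right) = 4 - \left(z^{2} - 2\right) = 4 - \left(-2 + z^{2}\right) = 6 - z^{2}$)
$k{\left(5 \right)} \left(-71 + 67\right) \left(-142 - 158\right) = \left(6 - 5^{2}\right) \left(-71 + 67\right) \left(-142 - 158\right) = \left(6 - 25\right) \left(\left(-4\right) \left(-300\right)\right) = \left(6 - 25\right) 1200 = \left(-19\right) 1200 = -22800$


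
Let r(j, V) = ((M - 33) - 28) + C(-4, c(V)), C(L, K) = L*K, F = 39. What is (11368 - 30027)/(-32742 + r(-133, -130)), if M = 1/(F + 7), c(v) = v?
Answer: 858314/1485017 ≈ 0.57798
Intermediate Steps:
M = 1/46 (M = 1/(39 + 7) = 1/46 ≈ 0.021739)
C(L, K) = K*L
r(j, V) = -2805/46 - 4*V (r(j, V) = ((1/46 - 33) - 28) + V*(-4) = (-1517/46 - 28) - 4*V = -2805/46 - 4*V)
(11368 - 30027)/(-32742 + r(-133, -130)) = (11368 - 30027)/(-32742 + (-2805/46 - 4*(-130))) = -18659/(-32742 + (-2805/46 + 520)) = -18659/(-32742 + 21115/46) = -18659/(-1485017/46) = -18659*(-46/1485017) = 858314/1485017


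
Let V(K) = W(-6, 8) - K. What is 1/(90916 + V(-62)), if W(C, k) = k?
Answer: 1/90986 ≈ 1.0991e-5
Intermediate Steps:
V(K) = 8 - K
1/(90916 + V(-62)) = 1/(90916 + (8 - 1*(-62))) = 1/(90916 + (8 + 62)) = 1/(90916 + 70) = 1/90986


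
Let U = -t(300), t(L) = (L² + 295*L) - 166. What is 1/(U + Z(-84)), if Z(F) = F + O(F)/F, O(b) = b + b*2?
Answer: -1/178415 ≈ -5.6049e-6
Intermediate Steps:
O(b) = 3*b (O(b) = b + 2*b = 3*b)
t(L) = -166 + L² + 295*L
U = -178334 (U = -(-166 + 300² + 295*300) = -(-166 + 90000 + 88500) = -1*178334 = -178334)
Z(F) = 3 + F (Z(F) = F + (3*F)/F = F + 3 = 3 + F)
1/(U + Z(-84)) = 1/(-178334 + (3 - 84)) = 1/(-178334 - 81) = 1/(-178415) = -1/178415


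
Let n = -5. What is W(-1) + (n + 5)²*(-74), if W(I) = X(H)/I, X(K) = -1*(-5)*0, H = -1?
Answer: 0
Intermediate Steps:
X(K) = 0 (X(K) = 5*0 = 0)
W(I) = 0 (W(I) = 0/I = 0)
W(-1) + (n + 5)²*(-74) = 0 + (-5 + 5)²*(-74) = 0 + 0²*(-74) = 0 + 0*(-74) = 0 + 0 = 0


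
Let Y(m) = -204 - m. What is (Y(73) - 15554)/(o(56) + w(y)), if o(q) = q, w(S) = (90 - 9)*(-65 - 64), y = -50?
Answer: 15831/10393 ≈ 1.5232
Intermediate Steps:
w(S) = -10449 (w(S) = 81*(-129) = -10449)
(Y(73) - 15554)/(o(56) + w(y)) = ((-204 - 1*73) - 15554)/(56 - 10449) = ((-204 - 73) - 15554)/(-10393) = (-277 - 15554)*(-1/10393) = -15831*(-1/10393) = 15831/10393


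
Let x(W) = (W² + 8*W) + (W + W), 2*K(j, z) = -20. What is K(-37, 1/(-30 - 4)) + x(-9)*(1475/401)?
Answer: -17285/401 ≈ -43.105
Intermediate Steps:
K(j, z) = -10 (K(j, z) = (½)*(-20) = -10)
x(W) = W² + 10*W (x(W) = (W² + 8*W) + 2*W = W² + 10*W)
K(-37, 1/(-30 - 4)) + x(-9)*(1475/401) = -10 + (-9*(10 - 9))*(1475/401) = -10 + (-9*1)*(1475*(1/401)) = -10 - 9*1475/401 = -10 - 13275/401 = -17285/401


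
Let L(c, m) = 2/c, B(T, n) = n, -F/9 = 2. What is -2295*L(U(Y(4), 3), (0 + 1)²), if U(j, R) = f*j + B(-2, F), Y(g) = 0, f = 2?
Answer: 255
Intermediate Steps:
F = -18 (F = -9*2 = -18)
U(j, R) = -18 + 2*j (U(j, R) = 2*j - 18 = -18 + 2*j)
-2295*L(U(Y(4), 3), (0 + 1)²) = -4590/(-18 + 2*0) = -4590/(-18 + 0) = -4590/(-18) = -4590*(-1)/18 = -2295*(-⅑) = 255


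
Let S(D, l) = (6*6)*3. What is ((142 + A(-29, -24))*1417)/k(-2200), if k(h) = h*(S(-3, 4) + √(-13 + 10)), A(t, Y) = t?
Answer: -1441089/2138950 + 160121*I*√3/25667400 ≈ -0.67374 + 0.010805*I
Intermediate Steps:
S(D, l) = 108 (S(D, l) = 36*3 = 108)
k(h) = h*(108 + I*√3) (k(h) = h*(108 + √(-13 + 10)) = h*(108 + √(-3)) = h*(108 + I*√3))
((142 + A(-29, -24))*1417)/k(-2200) = ((142 - 29)*1417)/((-2200*(108 + I*√3))) = (113*1417)/(-237600 - 2200*I*√3) = 160121/(-237600 - 2200*I*√3)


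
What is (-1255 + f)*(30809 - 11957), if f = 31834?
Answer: 576475308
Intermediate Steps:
(-1255 + f)*(30809 - 11957) = (-1255 + 31834)*(30809 - 11957) = 30579*18852 = 576475308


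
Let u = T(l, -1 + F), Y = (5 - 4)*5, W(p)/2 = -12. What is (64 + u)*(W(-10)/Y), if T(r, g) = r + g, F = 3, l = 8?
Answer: -1776/5 ≈ -355.20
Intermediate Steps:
W(p) = -24 (W(p) = 2*(-12) = -24)
Y = 5 (Y = 1*5 = 5)
T(r, g) = g + r
u = 10 (u = (-1 + 3) + 8 = 2 + 8 = 10)
(64 + u)*(W(-10)/Y) = (64 + 10)*(-24/5) = 74*(-24*⅕) = 74*(-24/5) = -1776/5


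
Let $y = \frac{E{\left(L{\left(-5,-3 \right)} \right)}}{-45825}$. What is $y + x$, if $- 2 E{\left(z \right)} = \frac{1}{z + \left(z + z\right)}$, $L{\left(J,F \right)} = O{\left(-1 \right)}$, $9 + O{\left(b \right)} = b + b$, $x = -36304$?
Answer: $- \frac{109799632801}{3024450} \approx -36304.0$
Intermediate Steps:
$O{\left(b \right)} = -9 + 2 b$ ($O{\left(b \right)} = -9 + \left(b + b\right) = -9 + 2 b$)
$L{\left(J,F \right)} = -11$ ($L{\left(J,F \right)} = -9 + 2 \left(-1\right) = -9 - 2 = -11$)
$E{\left(z \right)} = - \frac{1}{6 z}$ ($E{\left(z \right)} = - \frac{1}{2 \left(z + \left(z + z\right)\right)} = - \frac{1}{2 \left(z + 2 z\right)} = - \frac{1}{2 \cdot 3 z} = - \frac{\frac{1}{3} \frac{1}{z}}{2} = - \frac{1}{6 z}$)
$y = - \frac{1}{3024450}$ ($y = \frac{\left(- \frac{1}{6}\right) \frac{1}{-11}}{-45825} = \left(- \frac{1}{6}\right) \left(- \frac{1}{11}\right) \left(- \frac{1}{45825}\right) = \frac{1}{66} \left(- \frac{1}{45825}\right) = - \frac{1}{3024450} \approx -3.3064 \cdot 10^{-7}$)
$y + x = - \frac{1}{3024450} - 36304 = - \frac{109799632801}{3024450}$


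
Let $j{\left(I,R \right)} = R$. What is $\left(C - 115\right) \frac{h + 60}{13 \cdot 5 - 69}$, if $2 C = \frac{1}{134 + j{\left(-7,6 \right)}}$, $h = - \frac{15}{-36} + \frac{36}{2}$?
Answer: $\frac{10099753}{4480} \approx 2254.4$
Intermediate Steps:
$h = \frac{221}{12}$ ($h = \left(-15\right) \left(- \frac{1}{36}\right) + 36 \cdot \frac{1}{2} = \frac{5}{12} + 18 = \frac{221}{12} \approx 18.417$)
$C = \frac{1}{280}$ ($C = \frac{1}{2 \left(134 + 6\right)} = \frac{1}{2 \cdot 140} = \frac{1}{2} \cdot \frac{1}{140} = \frac{1}{280} \approx 0.0035714$)
$\left(C - 115\right) \frac{h + 60}{13 \cdot 5 - 69} = \left(\frac{1}{280} - 115\right) \frac{\frac{221}{12} + 60}{13 \cdot 5 - 69} = - \frac{32199 \frac{941}{12 \left(65 - 69\right)}}{280} = - \frac{32199 \frac{941}{12 \left(-4\right)}}{280} = - \frac{32199 \cdot \frac{941}{12} \left(- \frac{1}{4}\right)}{280} = \left(- \frac{32199}{280}\right) \left(- \frac{941}{48}\right) = \frac{10099753}{4480}$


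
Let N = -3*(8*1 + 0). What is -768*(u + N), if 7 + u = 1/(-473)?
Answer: 11261952/473 ≈ 23810.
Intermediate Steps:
u = -3312/473 (u = -7 + 1/(-473) = -7 - 1/473 = -3312/473 ≈ -7.0021)
N = -24 (N = -3*(8 + 0) = -3*8 = -24)
-768*(u + N) = -768*(-3312/473 - 24) = -768*(-14664/473) = 11261952/473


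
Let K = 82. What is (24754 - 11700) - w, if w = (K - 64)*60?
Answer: 11974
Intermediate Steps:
w = 1080 (w = (82 - 64)*60 = 18*60 = 1080)
(24754 - 11700) - w = (24754 - 11700) - 1*1080 = 13054 - 1080 = 11974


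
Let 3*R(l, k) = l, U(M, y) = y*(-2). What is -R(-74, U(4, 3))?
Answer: 74/3 ≈ 24.667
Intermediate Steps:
U(M, y) = -2*y
R(l, k) = l/3
-R(-74, U(4, 3)) = -(-74)/3 = -1*(-74/3) = 74/3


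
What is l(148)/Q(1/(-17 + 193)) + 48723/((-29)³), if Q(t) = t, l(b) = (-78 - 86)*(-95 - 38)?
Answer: 93627176045/24389 ≈ 3.8389e+6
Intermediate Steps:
l(b) = 21812 (l(b) = -164*(-133) = 21812)
l(148)/Q(1/(-17 + 193)) + 48723/((-29)³) = 21812/(1/(-17 + 193)) + 48723/((-29)³) = 21812/(1/176) + 48723/(-24389) = 21812/(1/176) + 48723*(-1/24389) = 21812*176 - 48723/24389 = 3838912 - 48723/24389 = 93627176045/24389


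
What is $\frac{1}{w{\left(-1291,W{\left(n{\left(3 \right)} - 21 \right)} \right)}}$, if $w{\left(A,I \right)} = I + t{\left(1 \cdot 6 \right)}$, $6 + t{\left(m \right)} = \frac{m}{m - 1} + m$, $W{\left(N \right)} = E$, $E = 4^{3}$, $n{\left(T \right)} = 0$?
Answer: $\frac{5}{326} \approx 0.015337$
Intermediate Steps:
$E = 64$
$W{\left(N \right)} = 64$
$t{\left(m \right)} = -6 + m + \frac{m}{-1 + m}$ ($t{\left(m \right)} = -6 + \left(\frac{m}{m - 1} + m\right) = -6 + \left(\frac{m}{-1 + m} + m\right) = -6 + \left(m + \frac{m}{-1 + m}\right) = -6 + m + \frac{m}{-1 + m}$)
$w{\left(A,I \right)} = \frac{6}{5} + I$ ($w{\left(A,I \right)} = I + \frac{6 + \left(1 \cdot 6\right)^{2} - 6 \cdot 1 \cdot 6}{-1 + 1 \cdot 6} = I + \frac{6 + 6^{2} - 36}{-1 + 6} = I + \frac{6 + 36 - 36}{5} = I + \frac{1}{5} \cdot 6 = I + \frac{6}{5} = \frac{6}{5} + I$)
$\frac{1}{w{\left(-1291,W{\left(n{\left(3 \right)} - 21 \right)} \right)}} = \frac{1}{\frac{6}{5} + 64} = \frac{1}{\frac{326}{5}} = \frac{5}{326}$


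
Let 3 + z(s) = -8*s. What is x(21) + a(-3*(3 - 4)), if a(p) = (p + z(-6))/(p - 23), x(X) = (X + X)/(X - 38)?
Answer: -414/85 ≈ -4.8706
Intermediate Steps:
z(s) = -3 - 8*s
x(X) = 2*X/(-38 + X) (x(X) = (2*X)/(-38 + X) = 2*X/(-38 + X))
a(p) = (45 + p)/(-23 + p) (a(p) = (p + (-3 - 8*(-6)))/(p - 23) = (p + (-3 + 48))/(-23 + p) = (p + 45)/(-23 + p) = (45 + p)/(-23 + p))
x(21) + a(-3*(3 - 4)) = 2*21/(-38 + 21) + (45 - 3*(3 - 4))/(-23 - 3*(3 - 4)) = 2*21/(-17) + (45 - 3*(-1))/(-23 - 3*(-1)) = 2*21*(-1/17) + (45 + 3)/(-23 + 3) = -42/17 + 48/(-20) = -42/17 - 1/20*48 = -42/17 - 12/5 = -414/85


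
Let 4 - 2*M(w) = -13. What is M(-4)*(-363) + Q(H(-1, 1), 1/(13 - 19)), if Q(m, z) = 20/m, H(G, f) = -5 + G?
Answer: -18533/6 ≈ -3088.8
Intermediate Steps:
M(w) = 17/2 (M(w) = 2 - ½*(-13) = 2 + 13/2 = 17/2)
M(-4)*(-363) + Q(H(-1, 1), 1/(13 - 19)) = (17/2)*(-363) + 20/(-5 - 1) = -6171/2 + 20/(-6) = -6171/2 + 20*(-⅙) = -6171/2 - 10/3 = -18533/6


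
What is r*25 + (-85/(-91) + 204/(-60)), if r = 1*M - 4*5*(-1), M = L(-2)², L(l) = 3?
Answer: 328753/455 ≈ 722.53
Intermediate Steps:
M = 9 (M = 3² = 9)
r = 29 (r = 1*9 - 4*5*(-1) = 9 - 20*(-1) = 9 + 20 = 29)
r*25 + (-85/(-91) + 204/(-60)) = 29*25 + (-85/(-91) + 204/(-60)) = 725 + (-85*(-1/91) + 204*(-1/60)) = 725 + (85/91 - 17/5) = 725 - 1122/455 = 328753/455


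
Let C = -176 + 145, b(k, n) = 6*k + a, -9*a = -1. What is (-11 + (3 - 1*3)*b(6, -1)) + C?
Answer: -42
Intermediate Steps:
a = ⅑ (a = -⅑*(-1) = ⅑ ≈ 0.11111)
b(k, n) = ⅑ + 6*k (b(k, n) = 6*k + ⅑ = ⅑ + 6*k)
C = -31
(-11 + (3 - 1*3)*b(6, -1)) + C = (-11 + (3 - 1*3)*(⅑ + 6*6)) - 31 = (-11 + (3 - 3)*(⅑ + 36)) - 31 = (-11 + 0*(325/9)) - 31 = (-11 + 0) - 31 = -11 - 31 = -42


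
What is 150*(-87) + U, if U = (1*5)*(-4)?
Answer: -13070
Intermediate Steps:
U = -20 (U = 5*(-4) = -20)
150*(-87) + U = 150*(-87) - 20 = -13050 - 20 = -13070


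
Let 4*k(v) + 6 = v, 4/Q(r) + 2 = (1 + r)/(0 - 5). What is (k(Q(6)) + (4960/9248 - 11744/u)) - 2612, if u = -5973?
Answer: -9015207467/3452394 ≈ -2611.3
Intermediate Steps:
Q(r) = 4/(-11/5 - r/5) (Q(r) = 4/(-2 + (1 + r)/(0 - 5)) = 4/(-2 + (1 + r)/(-5)) = 4/(-2 + (1 + r)*(-1/5)) = 4/(-2 + (-1/5 - r/5)) = 4/(-11/5 - r/5))
k(v) = -3/2 + v/4
(k(Q(6)) + (4960/9248 - 11744/u)) - 2612 = ((-3/2 + (-20/(11 + 6))/4) + (4960/9248 - 11744/(-5973))) - 2612 = ((-3/2 + (-20/17)/4) + (4960*(1/9248) - 11744*(-1/5973))) - 2612 = ((-3/2 + (-20*1/17)/4) + (155/289 + 11744/5973)) - 2612 = ((-3/2 + (1/4)*(-20/17)) + 4319831/1726197) - 2612 = ((-3/2 - 5/17) + 4319831/1726197) - 2612 = (-61/34 + 4319831/1726197) - 2612 = 2445661/3452394 - 2612 = -9015207467/3452394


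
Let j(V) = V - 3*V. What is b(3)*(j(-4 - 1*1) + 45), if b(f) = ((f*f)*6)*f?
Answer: 8910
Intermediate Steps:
j(V) = -2*V
b(f) = 6*f**3 (b(f) = (f**2*6)*f = (6*f**2)*f = 6*f**3)
b(3)*(j(-4 - 1*1) + 45) = (6*3**3)*(-2*(-4 - 1*1) + 45) = (6*27)*(-2*(-4 - 1) + 45) = 162*(-2*(-5) + 45) = 162*(10 + 45) = 162*55 = 8910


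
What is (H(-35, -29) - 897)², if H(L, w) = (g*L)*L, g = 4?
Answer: 16024009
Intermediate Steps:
H(L, w) = 4*L² (H(L, w) = (4*L)*L = 4*L²)
(H(-35, -29) - 897)² = (4*(-35)² - 897)² = (4*1225 - 897)² = (4900 - 897)² = 4003² = 16024009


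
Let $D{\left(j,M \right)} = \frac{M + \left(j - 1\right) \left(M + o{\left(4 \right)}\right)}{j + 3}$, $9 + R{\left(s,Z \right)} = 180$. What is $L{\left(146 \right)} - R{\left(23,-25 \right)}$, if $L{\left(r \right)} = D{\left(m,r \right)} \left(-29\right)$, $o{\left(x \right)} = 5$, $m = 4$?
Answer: $- \frac{18568}{7} \approx -2652.6$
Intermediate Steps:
$R{\left(s,Z \right)} = 171$ ($R{\left(s,Z \right)} = -9 + 180 = 171$)
$D{\left(j,M \right)} = \frac{M + \left(-1 + j\right) \left(5 + M\right)}{3 + j}$ ($D{\left(j,M \right)} = \frac{M + \left(j - 1\right) \left(M + 5\right)}{j + 3} = \frac{M + \left(-1 + j\right) \left(5 + M\right)}{3 + j}$)
$L{\left(r \right)} = - \frac{435}{7} - \frac{116 r}{7}$ ($L{\left(r \right)} = \frac{-5 + 5 \cdot 4 + r 4}{3 + 4} \left(-29\right) = \frac{-5 + 20 + 4 r}{7} \left(-29\right) = \frac{15 + 4 r}{7} \left(-29\right) = \left(\frac{15}{7} + \frac{4 r}{7}\right) \left(-29\right) = - \frac{435}{7} - \frac{116 r}{7}$)
$L{\left(146 \right)} - R{\left(23,-25 \right)} = \left(- \frac{435}{7} - \frac{16936}{7}\right) - 171 = - \frac{17371}{7} - 171 = - \frac{18568}{7}$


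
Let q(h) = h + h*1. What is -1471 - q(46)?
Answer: -1563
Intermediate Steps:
q(h) = 2*h (q(h) = h + h = 2*h)
-1471 - q(46) = -1471 - 2*46 = -1471 - 1*92 = -1471 - 92 = -1563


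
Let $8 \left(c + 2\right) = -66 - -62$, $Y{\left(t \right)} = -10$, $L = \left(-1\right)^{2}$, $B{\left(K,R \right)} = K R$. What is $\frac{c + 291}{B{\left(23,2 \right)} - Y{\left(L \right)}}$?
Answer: $\frac{577}{112} \approx 5.1518$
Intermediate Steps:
$L = 1$
$c = - \frac{5}{2}$ ($c = -2 + \frac{-66 - -62}{8} = -2 + \frac{-66 + 62}{8} = -2 + \frac{1}{8} \left(-4\right) = -2 - \frac{1}{2} = - \frac{5}{2} \approx -2.5$)
$\frac{c + 291}{B{\left(23,2 \right)} - Y{\left(L \right)}} = \frac{- \frac{5}{2} + 291}{23 \cdot 2 - -10} = \frac{577}{2 \left(46 + 10\right)} = \frac{577}{2 \cdot 56} = \frac{577}{2} \cdot \frac{1}{56} = \frac{577}{112}$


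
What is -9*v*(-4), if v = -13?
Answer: -468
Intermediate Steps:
-9*v*(-4) = -9*(-13)*(-4) = 117*(-4) = -468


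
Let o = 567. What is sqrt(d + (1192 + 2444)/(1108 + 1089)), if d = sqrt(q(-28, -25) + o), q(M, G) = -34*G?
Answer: sqrt(47268 + 28561*sqrt(1417))/169 ≈ 6.2688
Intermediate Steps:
d = sqrt(1417) (d = sqrt(-34*(-25) + 567) = sqrt(850 + 567) = sqrt(1417) ≈ 37.643)
sqrt(d + (1192 + 2444)/(1108 + 1089)) = sqrt(sqrt(1417) + (1192 + 2444)/(1108 + 1089)) = sqrt(sqrt(1417) + 3636/2197) = sqrt(3636/2197 + sqrt(1417))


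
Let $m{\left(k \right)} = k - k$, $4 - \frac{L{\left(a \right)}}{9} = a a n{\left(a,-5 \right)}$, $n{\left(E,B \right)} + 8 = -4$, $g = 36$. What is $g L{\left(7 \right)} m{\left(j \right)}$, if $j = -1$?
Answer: $0$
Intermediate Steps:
$n{\left(E,B \right)} = -12$ ($n{\left(E,B \right)} = -8 - 4 = -12$)
$L{\left(a \right)} = 36 + 108 a^{2}$ ($L{\left(a \right)} = 36 - 9 a a \left(-12\right) = 36 - 9 a^{2} \left(-12\right) = 36 - 9 \left(- 12 a^{2}\right) = 36 + 108 a^{2}$)
$m{\left(k \right)} = 0$
$g L{\left(7 \right)} m{\left(j \right)} = 36 \left(36 + 108 \cdot 7^{2}\right) 0 = 36 \left(36 + 108 \cdot 49\right) 0 = 36 \left(36 + 5292\right) 0 = 36 \cdot 5328 \cdot 0 = 191808 \cdot 0 = 0$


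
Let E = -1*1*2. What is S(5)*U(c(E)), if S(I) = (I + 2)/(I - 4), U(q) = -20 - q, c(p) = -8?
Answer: -84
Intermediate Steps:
E = -2 (E = -1*2 = -2)
S(I) = (2 + I)/(-4 + I)
S(5)*U(c(E)) = ((2 + 5)/(-4 + 5))*(-20 - 1*(-8)) = (7/1)*(-20 + 8) = (1*7)*(-12) = 7*(-12) = -84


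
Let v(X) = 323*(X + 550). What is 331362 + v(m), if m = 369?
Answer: 628199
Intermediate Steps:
v(X) = 177650 + 323*X (v(X) = 323*(550 + X) = 177650 + 323*X)
331362 + v(m) = 331362 + (177650 + 323*369) = 331362 + (177650 + 119187) = 331362 + 296837 = 628199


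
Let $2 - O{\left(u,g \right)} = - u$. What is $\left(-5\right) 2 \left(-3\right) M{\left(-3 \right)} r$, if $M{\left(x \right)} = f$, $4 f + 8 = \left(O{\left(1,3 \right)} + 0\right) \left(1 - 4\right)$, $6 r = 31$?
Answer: $- \frac{2635}{4} \approx -658.75$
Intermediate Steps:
$r = \frac{31}{6}$ ($r = \frac{1}{6} \cdot 31 = \frac{31}{6} \approx 5.1667$)
$O{\left(u,g \right)} = 2 + u$ ($O{\left(u,g \right)} = 2 - - u = 2 + u$)
$f = - \frac{17}{4}$ ($f = -2 + \frac{\left(\left(2 + 1\right) + 0\right) \left(1 - 4\right)}{4} = -2 + \frac{\left(3 + 0\right) \left(-3\right)}{4} = -2 + \frac{3 \left(-3\right)}{4} = -2 + \frac{1}{4} \left(-9\right) = -2 - \frac{9}{4} = - \frac{17}{4} \approx -4.25$)
$M{\left(x \right)} = - \frac{17}{4}$
$\left(-5\right) 2 \left(-3\right) M{\left(-3 \right)} r = \left(-5\right) 2 \left(-3\right) \left(- \frac{17}{4}\right) \frac{31}{6} = \left(-10\right) \left(-3\right) \left(- \frac{17}{4}\right) \frac{31}{6} = 30 \left(- \frac{17}{4}\right) \frac{31}{6} = \left(- \frac{255}{2}\right) \frac{31}{6} = - \frac{2635}{4}$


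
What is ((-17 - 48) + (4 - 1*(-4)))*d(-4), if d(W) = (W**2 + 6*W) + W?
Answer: 684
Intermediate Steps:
d(W) = W**2 + 7*W
((-17 - 48) + (4 - 1*(-4)))*d(-4) = ((-17 - 48) + (4 - 1*(-4)))*(-4*(7 - 4)) = (-65 + (4 + 4))*(-4*3) = (-65 + 8)*(-12) = -57*(-12) = 684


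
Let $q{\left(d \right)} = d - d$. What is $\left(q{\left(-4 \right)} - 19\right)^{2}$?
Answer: $361$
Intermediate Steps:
$q{\left(d \right)} = 0$
$\left(q{\left(-4 \right)} - 19\right)^{2} = \left(0 - 19\right)^{2} = \left(-19\right)^{2} = 361$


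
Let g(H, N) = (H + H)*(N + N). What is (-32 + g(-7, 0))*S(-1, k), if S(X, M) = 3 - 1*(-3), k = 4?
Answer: -192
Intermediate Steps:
g(H, N) = 4*H*N (g(H, N) = (2*H)*(2*N) = 4*H*N)
S(X, M) = 6 (S(X, M) = 3 + 3 = 6)
(-32 + g(-7, 0))*S(-1, k) = (-32 + 4*(-7)*0)*6 = (-32 + 0)*6 = -32*6 = -192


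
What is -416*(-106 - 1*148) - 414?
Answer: 105250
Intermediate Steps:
-416*(-106 - 1*148) - 414 = -416*(-106 - 148) - 414 = -416*(-254) - 414 = 105664 - 414 = 105250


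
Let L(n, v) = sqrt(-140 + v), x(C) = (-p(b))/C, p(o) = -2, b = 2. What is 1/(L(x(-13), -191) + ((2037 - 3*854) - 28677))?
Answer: -29202/852757135 - I*sqrt(331)/852757135 ≈ -3.4244e-5 - 2.1335e-8*I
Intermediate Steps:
x(C) = 2/C (x(C) = (-1*(-2))/C = 2/C)
1/(L(x(-13), -191) + ((2037 - 3*854) - 28677)) = 1/(sqrt(-140 - 191) + ((2037 - 3*854) - 28677)) = 1/(sqrt(-331) + ((2037 - 2562) - 28677)) = 1/(I*sqrt(331) + (-525 - 28677)) = 1/(I*sqrt(331) - 29202) = 1/(-29202 + I*sqrt(331))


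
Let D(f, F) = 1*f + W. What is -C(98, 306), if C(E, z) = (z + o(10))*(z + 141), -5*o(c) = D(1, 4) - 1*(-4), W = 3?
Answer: -680334/5 ≈ -1.3607e+5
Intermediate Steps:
D(f, F) = 3 + f (D(f, F) = 1*f + 3 = f + 3 = 3 + f)
o(c) = -8/5 (o(c) = -((3 + 1) - 1*(-4))/5 = -(4 + 4)/5 = -⅕*8 = -8/5)
C(E, z) = (141 + z)*(-8/5 + z) (C(E, z) = (z - 8/5)*(z + 141) = (-8/5 + z)*(141 + z) = (141 + z)*(-8/5 + z))
-C(98, 306) = -(-1128/5 + 306² + (697/5)*306) = -(-1128/5 + 93636 + 213282/5) = -1*680334/5 = -680334/5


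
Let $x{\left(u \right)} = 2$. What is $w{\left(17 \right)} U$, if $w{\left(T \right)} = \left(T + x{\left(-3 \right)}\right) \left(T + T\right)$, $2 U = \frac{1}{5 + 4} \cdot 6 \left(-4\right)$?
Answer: $- \frac{2584}{3} \approx -861.33$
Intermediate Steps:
$U = - \frac{4}{3}$ ($U = \frac{\frac{1}{5 + 4} \cdot 6 \left(-4\right)}{2} = \frac{\frac{1}{9} \cdot 6 \left(-4\right)}{2} = \frac{\frac{2}{3} \left(-4\right)}{2} = \frac{1}{2} \left(- \frac{8}{3}\right) = - \frac{4}{3} \approx -1.3333$)
$w{\left(T \right)} = 2 T \left(2 + T\right)$ ($w{\left(T \right)} = \left(T + 2\right) \left(T + T\right) = \left(2 + T\right) 2 T = 2 T \left(2 + T\right)$)
$w{\left(17 \right)} U = 2 \cdot 17 \left(2 + 17\right) \left(- \frac{4}{3}\right) = 2 \cdot 17 \cdot 19 \left(- \frac{4}{3}\right) = 646 \left(- \frac{4}{3}\right) = - \frac{2584}{3}$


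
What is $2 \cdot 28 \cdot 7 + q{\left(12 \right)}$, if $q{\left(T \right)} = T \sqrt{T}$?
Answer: $392 + 24 \sqrt{3} \approx 433.57$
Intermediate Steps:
$q{\left(T \right)} = T^{\frac{3}{2}}$
$2 \cdot 28 \cdot 7 + q{\left(12 \right)} = 2 \cdot 28 \cdot 7 + 12^{\frac{3}{2}} = 56 \cdot 7 + 24 \sqrt{3} = 392 + 24 \sqrt{3}$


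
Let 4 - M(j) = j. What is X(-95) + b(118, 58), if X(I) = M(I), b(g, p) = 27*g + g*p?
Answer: 10129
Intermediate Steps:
M(j) = 4 - j
X(I) = 4 - I
X(-95) + b(118, 58) = (4 - 1*(-95)) + 118*(27 + 58) = (4 + 95) + 118*85 = 99 + 10030 = 10129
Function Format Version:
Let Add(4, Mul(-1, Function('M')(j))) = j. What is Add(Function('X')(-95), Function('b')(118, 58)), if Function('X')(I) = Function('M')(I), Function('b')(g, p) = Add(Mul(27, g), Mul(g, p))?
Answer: 10129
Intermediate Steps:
Function('M')(j) = Add(4, Mul(-1, j))
Function('X')(I) = Add(4, Mul(-1, I))
Add(Function('X')(-95), Function('b')(118, 58)) = Add(Add(4, Mul(-1, -95)), Mul(118, Add(27, 58))) = Add(Add(4, 95), Mul(118, 85)) = Add(99, 10030) = 10129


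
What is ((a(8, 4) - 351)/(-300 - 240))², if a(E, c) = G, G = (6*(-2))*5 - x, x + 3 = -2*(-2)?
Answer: 10609/18225 ≈ 0.58211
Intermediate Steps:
x = 1 (x = -3 - 2*(-2) = -3 + 4 = 1)
G = -61 (G = (6*(-2))*5 - 1*1 = -12*5 - 1 = -60 - 1 = -61)
a(E, c) = -61
((a(8, 4) - 351)/(-300 - 240))² = ((-61 - 351)/(-300 - 240))² = (-412/(-540))² = (-412*(-1/540))² = (103/135)² = 10609/18225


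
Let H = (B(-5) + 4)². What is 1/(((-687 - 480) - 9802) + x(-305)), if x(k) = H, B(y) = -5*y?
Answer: -1/10128 ≈ -9.8736e-5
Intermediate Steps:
H = 841 (H = (-5*(-5) + 4)² = (25 + 4)² = 29² = 841)
x(k) = 841
1/(((-687 - 480) - 9802) + x(-305)) = 1/(((-687 - 480) - 9802) + 841) = 1/((-1167 - 9802) + 841) = 1/(-10969 + 841) = 1/(-10128) = -1/10128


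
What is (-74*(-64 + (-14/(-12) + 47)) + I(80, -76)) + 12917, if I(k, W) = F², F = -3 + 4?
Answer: 42269/3 ≈ 14090.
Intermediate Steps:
F = 1
I(k, W) = 1 (I(k, W) = 1² = 1)
(-74*(-64 + (-14/(-12) + 47)) + I(80, -76)) + 12917 = (-74*(-64 + (-14/(-12) + 47)) + 1) + 12917 = (-74*(-64 + (-14*(-1/12) + 47)) + 1) + 12917 = (-74*(-64 + (7/6 + 47)) + 1) + 12917 = (-74*(-64 + 289/6) + 1) + 12917 = (-74*(-95/6) + 1) + 12917 = (3515/3 + 1) + 12917 = 3518/3 + 12917 = 42269/3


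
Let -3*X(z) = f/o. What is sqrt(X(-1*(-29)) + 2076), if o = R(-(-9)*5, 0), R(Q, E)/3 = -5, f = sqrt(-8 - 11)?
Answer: sqrt(467100 + 5*I*sqrt(19))/15 ≈ 45.563 + 0.001063*I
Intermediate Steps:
f = I*sqrt(19) (f = sqrt(-19) = I*sqrt(19) ≈ 4.3589*I)
R(Q, E) = -15 (R(Q, E) = 3*(-5) = -15)
o = -15
X(z) = I*sqrt(19)/45 (X(z) = -I*sqrt(19)/(3*(-15)) = -I*sqrt(19)*(-1)/(3*15) = -(-1)*I*sqrt(19)/45 = I*sqrt(19)/45)
sqrt(X(-1*(-29)) + 2076) = sqrt(I*sqrt(19)/45 + 2076) = sqrt(2076 + I*sqrt(19)/45)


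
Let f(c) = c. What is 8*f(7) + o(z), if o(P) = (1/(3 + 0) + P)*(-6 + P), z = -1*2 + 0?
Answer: 208/3 ≈ 69.333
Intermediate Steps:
z = -2 (z = -2 + 0 = -2)
o(P) = (-6 + P)*(⅓ + P) (o(P) = (1/3 + P)*(-6 + P) = (⅓ + P)*(-6 + P) = (-6 + P)*(⅓ + P))
8*f(7) + o(z) = 8*7 + (-2 + (-2)² - 17/3*(-2)) = 56 + (-2 + 4 + 34/3) = 56 + 40/3 = 208/3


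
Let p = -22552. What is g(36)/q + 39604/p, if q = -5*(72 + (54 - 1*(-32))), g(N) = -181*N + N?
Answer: 2871245/445402 ≈ 6.4464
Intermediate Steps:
g(N) = -180*N
q = -790 (q = -5*(72 + (54 + 32)) = -5*(72 + 86) = -5*158 = -790)
g(36)/q + 39604/p = -180*36/(-790) + 39604/(-22552) = -6480*(-1/790) + 39604*(-1/22552) = 648/79 - 9901/5638 = 2871245/445402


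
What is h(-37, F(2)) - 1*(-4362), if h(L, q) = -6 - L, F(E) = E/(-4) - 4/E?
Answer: 4393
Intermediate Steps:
F(E) = -4/E - E/4 (F(E) = E*(-¼) - 4/E = -E/4 - 4/E = -4/E - E/4)
h(-37, F(2)) - 1*(-4362) = (-6 - 1*(-37)) - 1*(-4362) = (-6 + 37) + 4362 = 31 + 4362 = 4393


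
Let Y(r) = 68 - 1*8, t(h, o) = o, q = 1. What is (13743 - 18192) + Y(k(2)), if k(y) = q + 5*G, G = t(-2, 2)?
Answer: -4389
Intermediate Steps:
G = 2
k(y) = 11 (k(y) = 1 + 5*2 = 1 + 10 = 11)
Y(r) = 60 (Y(r) = 68 - 8 = 60)
(13743 - 18192) + Y(k(2)) = (13743 - 18192) + 60 = -4449 + 60 = -4389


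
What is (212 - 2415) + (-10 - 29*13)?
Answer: -2590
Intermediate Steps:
(212 - 2415) + (-10 - 29*13) = -2203 + (-10 - 377) = -2203 - 387 = -2590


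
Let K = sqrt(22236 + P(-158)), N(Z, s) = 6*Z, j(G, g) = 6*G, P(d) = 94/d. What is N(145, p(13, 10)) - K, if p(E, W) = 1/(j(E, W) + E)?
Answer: 870 - sqrt(138771163)/79 ≈ 720.88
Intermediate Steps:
p(E, W) = 1/(7*E) (p(E, W) = 1/(6*E + E) = 1/(7*E))
K = sqrt(138771163)/79 (K = sqrt(22236 + 94/(-158)) = sqrt(22236 + 94*(-1/158)) = sqrt(22236 - 47/79) = sqrt(1756597/79) = sqrt(138771163)/79 ≈ 149.12)
N(145, p(13, 10)) - K = 6*145 - sqrt(138771163)/79 = 870 - sqrt(138771163)/79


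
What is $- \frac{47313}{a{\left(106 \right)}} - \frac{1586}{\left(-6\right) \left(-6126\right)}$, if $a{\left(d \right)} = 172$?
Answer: $- \frac{434827355}{1580508} \approx -275.12$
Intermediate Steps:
$- \frac{47313}{a{\left(106 \right)}} - \frac{1586}{\left(-6\right) \left(-6126\right)} = - \frac{47313}{172} - \frac{1586}{\left(-6\right) \left(-6126\right)} = \left(-47313\right) \frac{1}{172} - \frac{1586}{36756} = - \frac{47313}{172} - \frac{793}{18378} = - \frac{434827355}{1580508}$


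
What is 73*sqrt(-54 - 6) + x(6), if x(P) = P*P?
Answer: 36 + 146*I*sqrt(15) ≈ 36.0 + 565.46*I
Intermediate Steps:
x(P) = P**2
73*sqrt(-54 - 6) + x(6) = 73*sqrt(-54 - 6) + 6**2 = 73*sqrt(-60) + 36 = 73*(2*I*sqrt(15)) + 36 = 146*I*sqrt(15) + 36 = 36 + 146*I*sqrt(15)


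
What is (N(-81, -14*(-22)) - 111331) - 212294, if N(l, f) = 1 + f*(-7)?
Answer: -325780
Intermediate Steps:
N(l, f) = 1 - 7*f
(N(-81, -14*(-22)) - 111331) - 212294 = ((1 - (-98)*(-22)) - 111331) - 212294 = ((1 - 7*308) - 111331) - 212294 = ((1 - 2156) - 111331) - 212294 = (-2155 - 111331) - 212294 = -113486 - 212294 = -325780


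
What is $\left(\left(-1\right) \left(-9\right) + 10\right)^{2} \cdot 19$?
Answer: $6859$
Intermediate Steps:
$\left(\left(-1\right) \left(-9\right) + 10\right)^{2} \cdot 19 = \left(9 + 10\right)^{2} \cdot 19 = 19^{2} \cdot 19 = 361 \cdot 19 = 6859$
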